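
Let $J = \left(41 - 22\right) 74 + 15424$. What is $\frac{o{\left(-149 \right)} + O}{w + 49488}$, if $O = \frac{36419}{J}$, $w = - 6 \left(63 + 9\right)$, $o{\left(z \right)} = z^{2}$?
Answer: $\frac{373679249}{825612480} \approx 0.45261$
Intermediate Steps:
$J = 16830$ ($J = 19 \cdot 74 + 15424 = 1406 + 15424 = 16830$)
$w = -432$ ($w = \left(-6\right) 72 = -432$)
$O = \frac{36419}{16830} \approx 2.1639$
$\frac{o{\left(-149 \right)} + O}{w + 49488} = \frac{\left(-149\right)^{2} + \frac{36419}{16830}}{-432 + 49488} = \frac{22201 + \frac{36419}{16830}}{49056} = \frac{373679249}{16830} \cdot \frac{1}{49056} = \frac{373679249}{825612480}$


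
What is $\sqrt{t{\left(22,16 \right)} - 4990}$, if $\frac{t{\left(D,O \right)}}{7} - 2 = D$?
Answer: $i \sqrt{4822} \approx 69.441 i$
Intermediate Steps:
$t{\left(D,O \right)} = 14 + 7 D$
$\sqrt{t{\left(22,16 \right)} - 4990} = \sqrt{\left(14 + 7 \cdot 22\right) - 4990} = \sqrt{\left(14 + 154\right) - 4990} = \sqrt{168 - 4990} = \sqrt{-4822} = i \sqrt{4822}$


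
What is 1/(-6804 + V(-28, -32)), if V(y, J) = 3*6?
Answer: -1/6786 ≈ -0.00014736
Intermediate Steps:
V(y, J) = 18
1/(-6804 + V(-28, -32)) = 1/(-6804 + 18) = 1/(-6786) = -1/6786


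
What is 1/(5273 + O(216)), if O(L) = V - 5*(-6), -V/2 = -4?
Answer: 1/5311 ≈ 0.00018829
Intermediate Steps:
V = 8 (V = -2*(-4) = 8)
O(L) = 38 (O(L) = 8 - 5*(-6) = 8 + 30 = 38)
1/(5273 + O(216)) = 1/(5273 + 38) = 1/5311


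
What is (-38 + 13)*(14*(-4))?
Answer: 1400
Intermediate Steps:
(-38 + 13)*(14*(-4)) = -25*(-56) = 1400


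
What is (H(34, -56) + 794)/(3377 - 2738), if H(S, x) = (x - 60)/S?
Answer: 4480/3621 ≈ 1.2372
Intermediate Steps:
H(S, x) = (-60 + x)/S
(H(34, -56) + 794)/(3377 - 2738) = ((-60 - 56)/34 + 794)/(3377 - 2738) = ((1/34)*(-116) + 794)/639 = (-58/17 + 794)*(1/639) = (13440/17)*(1/639) = 4480/3621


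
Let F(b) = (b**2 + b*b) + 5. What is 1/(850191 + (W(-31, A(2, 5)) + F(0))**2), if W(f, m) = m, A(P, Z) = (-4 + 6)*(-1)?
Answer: 1/850200 ≈ 1.1762e-6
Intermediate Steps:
A(P, Z) = -2 (A(P, Z) = 2*(-1) = -2)
F(b) = 5 + 2*b**2 (F(b) = (b**2 + b**2) + 5 = 2*b**2 + 5 = 5 + 2*b**2)
1/(850191 + (W(-31, A(2, 5)) + F(0))**2) = 1/(850191 + (-2 + (5 + 2*0**2))**2) = 1/(850191 + (-2 + (5 + 2*0))**2) = 1/(850191 + (-2 + (5 + 0))**2) = 1/(850191 + (-2 + 5)**2) = 1/(850191 + 3**2) = 1/(850191 + 9) = 1/850200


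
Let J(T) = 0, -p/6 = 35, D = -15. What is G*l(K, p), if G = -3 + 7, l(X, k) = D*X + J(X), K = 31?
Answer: -1860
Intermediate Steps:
p = -210 (p = -6*35 = -210)
l(X, k) = -15*X (l(X, k) = -15*X + 0 = -15*X)
G = 4
G*l(K, p) = 4*(-15*31) = 4*(-465) = -1860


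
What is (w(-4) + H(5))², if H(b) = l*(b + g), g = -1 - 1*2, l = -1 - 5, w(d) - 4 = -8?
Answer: 256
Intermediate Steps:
w(d) = -4 (w(d) = 4 - 8 = -4)
l = -6
g = -3 (g = -1 - 2 = -3)
H(b) = 18 - 6*b (H(b) = -6*(b - 3) = -6*(-3 + b) = 18 - 6*b)
(w(-4) + H(5))² = (-4 + (18 - 6*5))² = (-4 + (18 - 30))² = (-4 - 12)² = (-16)² = 256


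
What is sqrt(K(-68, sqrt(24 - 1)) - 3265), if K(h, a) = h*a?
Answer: sqrt(-3265 - 68*sqrt(23)) ≈ 59.926*I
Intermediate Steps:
K(h, a) = a*h
sqrt(K(-68, sqrt(24 - 1)) - 3265) = sqrt(sqrt(24 - 1)*(-68) - 3265) = sqrt(sqrt(23)*(-68) - 3265) = sqrt(-68*sqrt(23) - 3265) = sqrt(-3265 - 68*sqrt(23))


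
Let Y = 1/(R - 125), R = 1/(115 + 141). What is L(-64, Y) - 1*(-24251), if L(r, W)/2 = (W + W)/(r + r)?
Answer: 776007757/31999 ≈ 24251.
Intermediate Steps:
R = 1/256 ≈ 0.0039063
Y = -256/31999 (Y = 1/(1/256 - 125) = 1/(-31999/256) = -256/31999 ≈ -0.0080003)
L(r, W) = 2*W/r (L(r, W) = 2*((W + W)/(r + r)) = 2*((2*W)/((2*r))) = 2*((2*W)*(1/(2*r))) = 2*(W/r) = 2*W/r)
L(-64, Y) - 1*(-24251) = 2*(-256/31999)/(-64) - 1*(-24251) = 2*(-256/31999)*(-1/64) + 24251 = 8/31999 + 24251 = 776007757/31999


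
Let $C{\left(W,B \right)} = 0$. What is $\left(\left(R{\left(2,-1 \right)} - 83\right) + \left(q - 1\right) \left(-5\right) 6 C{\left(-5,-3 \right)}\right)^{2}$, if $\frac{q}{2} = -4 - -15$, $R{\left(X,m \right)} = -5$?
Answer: $7744$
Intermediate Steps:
$q = 22$ ($q = 2 \left(-4 - -15\right) = 2 \left(-4 + 15\right) = 2 \cdot 11 = 22$)
$\left(\left(R{\left(2,-1 \right)} - 83\right) + \left(q - 1\right) \left(-5\right) 6 C{\left(-5,-3 \right)}\right)^{2} = \left(\left(-5 - 83\right) + \left(22 - 1\right) \left(-5\right) 6 \cdot 0\right)^{2} = \left(-88 + 21 \left(-5\right) 6 \cdot 0\right)^{2} = \left(-88 + \left(-105\right) 6 \cdot 0\right)^{2} = \left(-88 - 0\right)^{2} = \left(-88 + 0\right)^{2} = \left(-88\right)^{2} = 7744$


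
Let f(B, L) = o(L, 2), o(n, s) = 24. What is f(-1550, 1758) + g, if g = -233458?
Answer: -233434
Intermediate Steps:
f(B, L) = 24
f(-1550, 1758) + g = 24 - 233458 = -233434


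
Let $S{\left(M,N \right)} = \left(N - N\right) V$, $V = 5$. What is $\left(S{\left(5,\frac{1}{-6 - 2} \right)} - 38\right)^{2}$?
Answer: $1444$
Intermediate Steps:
$S{\left(M,N \right)} = 0$ ($S{\left(M,N \right)} = \left(N - N\right) 5 = 0 \cdot 5 = 0$)
$\left(S{\left(5,\frac{1}{-6 - 2} \right)} - 38\right)^{2} = \left(0 - 38\right)^{2} = \left(-38\right)^{2} = 1444$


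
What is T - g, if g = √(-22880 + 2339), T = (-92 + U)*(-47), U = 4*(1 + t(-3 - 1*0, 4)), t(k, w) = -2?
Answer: 4512 - I*√20541 ≈ 4512.0 - 143.32*I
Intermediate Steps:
U = -4 (U = 4*(1 - 2) = 4*(-1) = -4)
T = 4512 (T = (-92 - 4)*(-47) = -96*(-47) = 4512)
g = I*√20541 (g = √(-20541) = I*√20541 ≈ 143.32*I)
T - g = 4512 - I*√20541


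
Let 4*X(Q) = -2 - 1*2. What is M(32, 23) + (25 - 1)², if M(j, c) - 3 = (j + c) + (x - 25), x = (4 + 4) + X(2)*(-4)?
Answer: 621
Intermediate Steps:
X(Q) = -1 (X(Q) = (-2 - 1*2)/4 = (-2 - 2)/4 = (¼)*(-4) = -1)
x = 12 (x = (4 + 4) - 1*(-4) = 8 + 4 = 12)
M(j, c) = -10 + c + j (M(j, c) = 3 + ((j + c) + (12 - 25)) = 3 + ((c + j) - 13) = 3 + (-13 + c + j) = -10 + c + j)
M(32, 23) + (25 - 1)² = (-10 + 23 + 32) + (25 - 1)² = 45 + 24² = 45 + 576 = 621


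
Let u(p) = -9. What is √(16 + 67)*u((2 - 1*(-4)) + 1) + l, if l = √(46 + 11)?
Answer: √57 - 9*√83 ≈ -74.444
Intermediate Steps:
l = √57 ≈ 7.5498
√(16 + 67)*u((2 - 1*(-4)) + 1) + l = √(16 + 67)*(-9) + √57 = √83*(-9) + √57 = -9*√83 + √57 = √57 - 9*√83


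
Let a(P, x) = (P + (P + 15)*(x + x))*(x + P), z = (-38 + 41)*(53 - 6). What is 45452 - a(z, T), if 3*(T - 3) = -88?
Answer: 2914156/3 ≈ 9.7139e+5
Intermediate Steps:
T = -79/3 (T = 3 + (⅓)*(-88) = 3 - 88/3 = -79/3 ≈ -26.333)
z = 141 (z = 3*47 = 141)
a(P, x) = (P + x)*(P + 2*x*(15 + P)) (a(P, x) = (P + (15 + P)*(2*x))*(P + x) = (P + 2*x*(15 + P))*(P + x) = (P + x)*(P + 2*x*(15 + P)))
45452 - a(z, T) = 45452 - (141² + 30*(-79/3)² + 2*141*(-79/3)² + 2*(-79/3)*141² + 31*141*(-79/3)) = 45452 - (19881 + 30*(6241/9) + 2*141*(6241/9) + 2*(-79/3)*19881 - 115103) = 45452 - (19881 + 62410/3 + 586654/3 - 1047066 - 115103) = 45452 - 1*(-2777800/3) = 45452 + 2777800/3 = 2914156/3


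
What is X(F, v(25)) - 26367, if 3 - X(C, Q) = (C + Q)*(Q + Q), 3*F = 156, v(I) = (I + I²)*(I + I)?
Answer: -2115906364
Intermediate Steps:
v(I) = 2*I*(I + I²) (v(I) = (I + I²)*(2*I) = 2*I*(I + I²))
F = 52 (F = (⅓)*156 = 52)
X(C, Q) = 3 - 2*Q*(C + Q) (X(C, Q) = 3 - (C + Q)*(Q + Q) = 3 - (C + Q)*2*Q = 3 - 2*Q*(C + Q))
X(F, v(25)) - 26367 = (3 - 2*1562500*(1 + 25)² - 2*52*2*25²*(1 + 25)) - 26367 = (3 - 2*(2*625*26)² - 2*52*2*625*26) - 26367 = (3 - 2*32500² - 2*52*32500) - 26367 = (3 - 2*1056250000 - 3380000) - 26367 = (3 - 2112500000 - 3380000) - 26367 = -2115879997 - 26367 = -2115906364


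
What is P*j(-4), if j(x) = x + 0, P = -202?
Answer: 808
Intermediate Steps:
j(x) = x
P*j(-4) = -202*(-4) = 808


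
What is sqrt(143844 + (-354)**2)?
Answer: 2*sqrt(67290) ≈ 518.81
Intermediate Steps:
sqrt(143844 + (-354)**2) = sqrt(143844 + 125316) = sqrt(269160) = 2*sqrt(67290)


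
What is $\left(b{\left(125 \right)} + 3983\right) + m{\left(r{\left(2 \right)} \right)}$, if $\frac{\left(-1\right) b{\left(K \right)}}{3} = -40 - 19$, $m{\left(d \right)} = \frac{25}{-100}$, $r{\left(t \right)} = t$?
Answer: $\frac{16639}{4} \approx 4159.8$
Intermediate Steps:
$m{\left(d \right)} = - \frac{1}{4}$ ($m{\left(d \right)} = 25 \left(- \frac{1}{100}\right) = - \frac{1}{4}$)
$b{\left(K \right)} = 177$ ($b{\left(K \right)} = - 3 \left(-40 - 19\right) = \left(-3\right) \left(-59\right) = 177$)
$\left(b{\left(125 \right)} + 3983\right) + m{\left(r{\left(2 \right)} \right)} = \left(177 + 3983\right) - \frac{1}{4} = 4160 - \frac{1}{4} = \frac{16639}{4}$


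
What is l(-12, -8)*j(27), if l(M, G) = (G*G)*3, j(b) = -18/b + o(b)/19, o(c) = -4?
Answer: -3200/19 ≈ -168.42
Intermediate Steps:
j(b) = -4/19 - 18/b (j(b) = -18/b - 4/19 = -4/19 - 18/b)
l(M, G) = 3*G**2 (l(M, G) = G**2*3 = 3*G**2)
l(-12, -8)*j(27) = (3*(-8)**2)*(-4/19 - 18/27) = (3*64)*(-4/19 - 18*1/27) = 192*(-4/19 - 2/3) = 192*(-50/57) = -3200/19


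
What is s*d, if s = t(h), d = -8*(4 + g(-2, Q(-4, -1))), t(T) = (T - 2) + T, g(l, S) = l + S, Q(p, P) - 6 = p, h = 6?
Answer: -320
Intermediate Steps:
Q(p, P) = 6 + p
g(l, S) = S + l
t(T) = -2 + 2*T (t(T) = (-2 + T) + T = -2 + 2*T)
d = -32 (d = -8*(4 + ((6 - 4) - 2)) = -8*(4 + (2 - 2)) = -8*(4 + 0) = -8*4 = -32)
s = 10 (s = -2 + 2*6 = -2 + 12 = 10)
s*d = 10*(-32) = -320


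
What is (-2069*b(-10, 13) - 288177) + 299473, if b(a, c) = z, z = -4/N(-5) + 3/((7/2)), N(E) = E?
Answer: 275358/35 ≈ 7867.4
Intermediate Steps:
z = 58/35 (z = -4/(-5) + 3/((7/2)) = -4*(-⅕) + 3/((7*(½))) = ⅘ + 3/(7/2) = ⅘ + 3*(2/7) = ⅘ + 6/7 = 58/35 ≈ 1.6571)
b(a, c) = 58/35
(-2069*b(-10, 13) - 288177) + 299473 = (-2069*58/35 - 288177) + 299473 = (-120002/35 - 288177) + 299473 = -10206197/35 + 299473 = 275358/35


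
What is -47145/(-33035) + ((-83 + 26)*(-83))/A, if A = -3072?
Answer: -763943/6765568 ≈ -0.11292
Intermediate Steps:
-47145/(-33035) + ((-83 + 26)*(-83))/A = -47145/(-33035) + ((-83 + 26)*(-83))/(-3072) = -47145*(-1/33035) - 57*(-83)*(-1/3072) = 9429/6607 + 4731*(-1/3072) = 9429/6607 - 1577/1024 = -763943/6765568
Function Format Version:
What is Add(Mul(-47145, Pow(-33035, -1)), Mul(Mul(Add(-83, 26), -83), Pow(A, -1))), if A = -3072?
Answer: Rational(-763943, 6765568) ≈ -0.11292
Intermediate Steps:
Add(Mul(-47145, Pow(-33035, -1)), Mul(Mul(Add(-83, 26), -83), Pow(A, -1))) = Add(Mul(-47145, Pow(-33035, -1)), Mul(Mul(Add(-83, 26), -83), Pow(-3072, -1))) = Add(Mul(-47145, Rational(-1, 33035)), Mul(Mul(-57, -83), Rational(-1, 3072))) = Add(Rational(9429, 6607), Mul(4731, Rational(-1, 3072))) = Add(Rational(9429, 6607), Rational(-1577, 1024)) = Rational(-763943, 6765568)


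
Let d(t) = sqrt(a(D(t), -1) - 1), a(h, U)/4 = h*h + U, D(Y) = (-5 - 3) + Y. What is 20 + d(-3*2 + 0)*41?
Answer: 20 + 41*sqrt(779) ≈ 1164.3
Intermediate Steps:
D(Y) = -8 + Y
a(h, U) = 4*U + 4*h**2 (a(h, U) = 4*(h*h + U) = 4*(h**2 + U) = 4*(U + h**2) = 4*U + 4*h**2)
d(t) = sqrt(-5 + 4*(-8 + t)**2) (d(t) = sqrt((4*(-1) + 4*(-8 + t)**2) - 1) = sqrt((-4 + 4*(-8 + t)**2) - 1) = sqrt(-5 + 4*(-8 + t)**2))
20 + d(-3*2 + 0)*41 = 20 + sqrt(-5 + 4*(-8 + (-3*2 + 0))**2)*41 = 20 + sqrt(-5 + 4*(-8 + (-6 + 0))**2)*41 = 20 + sqrt(-5 + 4*(-8 - 6)**2)*41 = 20 + sqrt(-5 + 4*(-14)**2)*41 = 20 + sqrt(-5 + 4*196)*41 = 20 + sqrt(-5 + 784)*41 = 20 + sqrt(779)*41 = 20 + 41*sqrt(779)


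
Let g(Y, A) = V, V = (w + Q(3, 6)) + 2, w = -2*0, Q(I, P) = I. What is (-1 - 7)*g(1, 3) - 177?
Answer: -217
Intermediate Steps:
w = 0
V = 5 (V = (0 + 3) + 2 = 3 + 2 = 5)
g(Y, A) = 5
(-1 - 7)*g(1, 3) - 177 = (-1 - 7)*5 - 177 = -8*5 - 177 = -40 - 177 = -217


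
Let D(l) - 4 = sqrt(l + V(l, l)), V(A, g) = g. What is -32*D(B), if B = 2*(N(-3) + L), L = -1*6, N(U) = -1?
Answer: -128 - 64*I*sqrt(7) ≈ -128.0 - 169.33*I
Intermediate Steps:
L = -6
B = -14 (B = 2*(-1 - 6) = 2*(-7) = -14)
D(l) = 4 + sqrt(2)*sqrt(l) (D(l) = 4 + sqrt(l + l) = 4 + sqrt(2*l) = 4 + sqrt(2)*sqrt(l))
-32*D(B) = -32*(4 + sqrt(2)*sqrt(-14)) = -32*(4 + sqrt(2)*(I*sqrt(14))) = -32*(4 + 2*I*sqrt(7)) = -128 - 64*I*sqrt(7)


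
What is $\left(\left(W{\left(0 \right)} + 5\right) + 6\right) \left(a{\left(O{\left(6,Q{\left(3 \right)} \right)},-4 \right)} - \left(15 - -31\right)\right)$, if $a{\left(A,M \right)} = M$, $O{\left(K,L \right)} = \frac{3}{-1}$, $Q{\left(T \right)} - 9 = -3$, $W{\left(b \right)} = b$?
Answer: $-550$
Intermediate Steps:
$Q{\left(T \right)} = 6$ ($Q{\left(T \right)} = 9 - 3 = 6$)
$O{\left(K,L \right)} = -3$ ($O{\left(K,L \right)} = 3 \left(-1\right) = -3$)
$\left(\left(W{\left(0 \right)} + 5\right) + 6\right) \left(a{\left(O{\left(6,Q{\left(3 \right)} \right)},-4 \right)} - \left(15 - -31\right)\right) = \left(\left(0 + 5\right) + 6\right) \left(-4 - \left(15 - -31\right)\right) = \left(5 + 6\right) \left(-4 - \left(15 + 31\right)\right) = 11 \left(-4 - 46\right) = 11 \left(-50\right) = -550$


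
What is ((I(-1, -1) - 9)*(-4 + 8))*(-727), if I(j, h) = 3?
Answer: 17448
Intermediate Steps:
((I(-1, -1) - 9)*(-4 + 8))*(-727) = ((3 - 9)*(-4 + 8))*(-727) = -6*4*(-727) = -24*(-727) = 17448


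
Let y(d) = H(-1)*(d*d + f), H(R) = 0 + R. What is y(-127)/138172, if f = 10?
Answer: -16139/138172 ≈ -0.11680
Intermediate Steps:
H(R) = R
y(d) = -10 - d**2 (y(d) = -(d*d + 10) = -(d**2 + 10) = -(10 + d**2) = -10 - d**2)
y(-127)/138172 = (-10 - 1*(-127)**2)/138172 = (-10 - 1*16129)*(1/138172) = (-10 - 16129)*(1/138172) = -16139*1/138172 = -16139/138172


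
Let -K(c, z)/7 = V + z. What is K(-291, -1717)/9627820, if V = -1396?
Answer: 21791/9627820 ≈ 0.0022633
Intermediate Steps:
K(c, z) = 9772 - 7*z (K(c, z) = -7*(-1396 + z) = 9772 - 7*z)
K(-291, -1717)/9627820 = (9772 - 7*(-1717))/9627820 = (9772 + 12019)*(1/9627820) = 21791*(1/9627820) = 21791/9627820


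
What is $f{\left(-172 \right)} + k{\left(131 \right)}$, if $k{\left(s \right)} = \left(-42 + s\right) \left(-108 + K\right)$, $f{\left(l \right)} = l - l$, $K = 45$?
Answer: $-5607$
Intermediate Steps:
$f{\left(l \right)} = 0$
$k{\left(s \right)} = 2646 - 63 s$ ($k{\left(s \right)} = \left(-42 + s\right) \left(-108 + 45\right) = \left(-42 + s\right) \left(-63\right) = 2646 - 63 s$)
$f{\left(-172 \right)} + k{\left(131 \right)} = 0 + \left(2646 - 8253\right) = 0 - 5607 = -5607$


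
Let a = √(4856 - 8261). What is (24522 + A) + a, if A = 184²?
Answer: 58378 + I*√3405 ≈ 58378.0 + 58.352*I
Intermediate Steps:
A = 33856
a = I*√3405 (a = √(-3405) = I*√3405 ≈ 58.352*I)
(24522 + A) + a = (24522 + 33856) + I*√3405 = 58378 + I*√3405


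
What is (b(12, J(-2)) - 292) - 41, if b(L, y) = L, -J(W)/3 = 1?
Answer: -321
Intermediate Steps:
J(W) = -3 (J(W) = -3*1 = -3)
(b(12, J(-2)) - 292) - 41 = (12 - 292) - 41 = -280 - 41 = -321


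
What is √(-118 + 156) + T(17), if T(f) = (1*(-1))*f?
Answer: -17 + √38 ≈ -10.836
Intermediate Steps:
T(f) = -f
√(-118 + 156) + T(17) = √(-118 + 156) - 1*17 = √38 - 17 = -17 + √38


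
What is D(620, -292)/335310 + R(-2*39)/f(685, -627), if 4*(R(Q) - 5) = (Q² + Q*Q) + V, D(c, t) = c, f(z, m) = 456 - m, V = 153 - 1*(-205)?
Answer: 70158085/24209382 ≈ 2.8980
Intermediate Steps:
V = 358 (V = 153 + 205 = 358)
R(Q) = 189/2 + Q²/2 (R(Q) = 5 + ((Q² + Q*Q) + 358)/4 = 5 + ((Q² + Q²) + 358)/4 = 5 + (2*Q² + 358)/4 = 5 + (358 + 2*Q²)/4 = 5 + (179/2 + Q²/2) = 189/2 + Q²/2)
D(620, -292)/335310 + R(-2*39)/f(685, -627) = 620/335310 + (189/2 + (-2*39)²/2)/(456 - 1*(-627)) = 620*(1/335310) + (189/2 + (½)*(-78)²)/(456 + 627) = 62/33531 + (189/2 + (½)*6084)/1083 = 62/33531 + (189/2 + 3042)*(1/1083) = 62/33531 + (6273/2)*(1/1083) = 62/33531 + 2091/722 = 70158085/24209382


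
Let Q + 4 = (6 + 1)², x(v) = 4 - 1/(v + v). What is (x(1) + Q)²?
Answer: 9409/4 ≈ 2352.3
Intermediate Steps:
x(v) = 4 - 1/(2*v)
Q = 45 (Q = -4 + (6 + 1)² = -4 + 7² = -4 + 49 = 45)
(x(1) + Q)² = ((4 - ½/1) + 45)² = ((4 - ½*1) + 45)² = ((4 - ½) + 45)² = (7/2 + 45)² = (97/2)² = 9409/4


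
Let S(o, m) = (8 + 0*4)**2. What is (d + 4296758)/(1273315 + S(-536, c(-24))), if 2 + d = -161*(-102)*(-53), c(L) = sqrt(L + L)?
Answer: 3426390/1273379 ≈ 2.6908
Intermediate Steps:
c(L) = sqrt(2)*sqrt(L) (c(L) = sqrt(2*L) = sqrt(2)*sqrt(L))
d = -870368 (d = -2 - 161*(-102)*(-53) = -2 + 16422*(-53) = -2 - 870366 = -870368)
S(o, m) = 64 (S(o, m) = (8 + 0)**2 = 8**2 = 64)
(d + 4296758)/(1273315 + S(-536, c(-24))) = (-870368 + 4296758)/(1273315 + 64) = 3426390/1273379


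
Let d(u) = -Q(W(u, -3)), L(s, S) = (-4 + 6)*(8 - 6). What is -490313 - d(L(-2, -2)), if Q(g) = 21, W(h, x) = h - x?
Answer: -490292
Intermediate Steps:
L(s, S) = 4 (L(s, S) = 2*2 = 4)
d(u) = -21 (d(u) = -1*21 = -21)
-490313 - d(L(-2, -2)) = -490313 - 1*(-21) = -490313 + 21 = -490292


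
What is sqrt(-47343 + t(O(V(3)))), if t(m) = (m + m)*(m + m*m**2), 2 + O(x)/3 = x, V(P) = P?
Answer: I*sqrt(47163) ≈ 217.17*I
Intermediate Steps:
O(x) = -6 + 3*x
t(m) = 2*m*(m + m**3) (t(m) = (2*m)*(m + m**3) = 2*m*(m + m**3))
sqrt(-47343 + t(O(V(3)))) = sqrt(-47343 + 2*(-6 + 3*3)**2*(1 + (-6 + 3*3)**2)) = sqrt(-47343 + 2*(-6 + 9)**2*(1 + (-6 + 9)**2)) = sqrt(-47343 + 2*3**2*(1 + 3**2)) = sqrt(-47343 + 2*9*(1 + 9)) = sqrt(-47343 + 2*9*10) = sqrt(-47343 + 180) = sqrt(-47163) = I*sqrt(47163)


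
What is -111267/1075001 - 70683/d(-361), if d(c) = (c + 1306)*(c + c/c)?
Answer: 12710420761/121905113400 ≈ 0.10426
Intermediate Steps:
d(c) = (1 + c)*(1306 + c) (d(c) = (1306 + c)*(c + 1) = (1306 + c)*(1 + c) = (1 + c)*(1306 + c))
-111267/1075001 - 70683/d(-361) = -111267/1075001 - 70683/(1306 + (-361)² + 1307*(-361)) = -111267*1/1075001 - 70683/(1306 + 130321 - 471827) = -111267/1075001 - 70683/(-340200) = -111267/1075001 - 70683*(-1/340200) = -111267/1075001 + 23561/113400 = 12710420761/121905113400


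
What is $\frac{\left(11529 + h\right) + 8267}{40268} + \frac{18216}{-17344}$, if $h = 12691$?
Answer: $- \frac{5314605}{21825256} \approx -0.24351$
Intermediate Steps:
$\frac{\left(11529 + h\right) + 8267}{40268} + \frac{18216}{-17344} = \frac{\left(11529 + 12691\right) + 8267}{40268} + \frac{18216}{-17344} = \left(24220 + 8267\right) \frac{1}{40268} + 18216 \left(- \frac{1}{17344}\right) = 32487 \cdot \frac{1}{40268} - \frac{2277}{2168} = \frac{32487}{40268} - \frac{2277}{2168} = - \frac{5314605}{21825256}$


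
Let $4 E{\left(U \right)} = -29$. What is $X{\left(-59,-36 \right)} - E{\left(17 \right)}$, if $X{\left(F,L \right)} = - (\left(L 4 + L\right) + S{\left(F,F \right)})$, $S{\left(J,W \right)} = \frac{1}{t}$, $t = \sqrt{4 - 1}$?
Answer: $\frac{749}{4} - \frac{\sqrt{3}}{3} \approx 186.67$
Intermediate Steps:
$t = \sqrt{3} \approx 1.732$
$E{\left(U \right)} = - \frac{29}{4}$ ($E{\left(U \right)} = \frac{1}{4} \left(-29\right) = - \frac{29}{4}$)
$S{\left(J,W \right)} = \frac{\sqrt{3}}{3}$ ($S{\left(J,W \right)} = \frac{1}{\sqrt{3}} = \frac{\sqrt{3}}{3}$)
$X{\left(F,L \right)} = - 5 L - \frac{\sqrt{3}}{3}$ ($X{\left(F,L \right)} = - (\left(L 4 + L\right) + \frac{\sqrt{3}}{3}) = - (\left(4 L + L\right) + \frac{\sqrt{3}}{3}) = - (5 L + \frac{\sqrt{3}}{3}) = - 5 L - \frac{\sqrt{3}}{3}$)
$X{\left(-59,-36 \right)} - E{\left(17 \right)} = \left(\left(-5\right) \left(-36\right) - \frac{\sqrt{3}}{3}\right) - - \frac{29}{4} = \left(180 - \frac{\sqrt{3}}{3}\right) + \frac{29}{4} = \frac{749}{4} - \frac{\sqrt{3}}{3}$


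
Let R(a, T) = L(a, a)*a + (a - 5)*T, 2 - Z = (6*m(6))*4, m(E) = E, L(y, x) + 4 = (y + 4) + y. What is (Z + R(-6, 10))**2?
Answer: 32400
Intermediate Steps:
L(y, x) = 2*y (L(y, x) = -4 + ((y + 4) + y) = -4 + ((4 + y) + y) = -4 + (4 + 2*y) = 2*y)
Z = -142 (Z = 2 - 6*6*4 = 2 - 36*4 = 2 - 1*144 = 2 - 144 = -142)
R(a, T) = 2*a**2 + T*(-5 + a) (R(a, T) = (2*a)*a + (a - 5)*T = 2*a**2 + (-5 + a)*T = 2*a**2 + T*(-5 + a))
(Z + R(-6, 10))**2 = (-142 + (-5*10 + 2*(-6)**2 + 10*(-6)))**2 = (-142 + (-50 + 2*36 - 60))**2 = (-142 + (-50 + 72 - 60))**2 = (-142 - 38)**2 = (-180)**2 = 32400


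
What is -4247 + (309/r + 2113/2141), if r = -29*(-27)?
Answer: -2372455831/558801 ≈ -4245.6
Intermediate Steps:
r = 783
-4247 + (309/r + 2113/2141) = -4247 + (309/783 + 2113/2141) = -4247 + (309*(1/783) + 2113*(1/2141)) = -4247 + (103/261 + 2113/2141) = -4247 + 772016/558801 = -2372455831/558801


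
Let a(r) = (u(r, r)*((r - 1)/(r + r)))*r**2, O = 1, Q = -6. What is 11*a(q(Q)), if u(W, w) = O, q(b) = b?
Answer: 231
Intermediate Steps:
u(W, w) = 1
a(r) = r*(-1 + r)/2 (a(r) = (1*((r - 1)/(r + r)))*r**2 = (1*((-1 + r)/((2*r))))*r**2 = (1*((-1 + r)*(1/(2*r))))*r**2 = (1*((-1 + r)/(2*r)))*r**2 = ((-1 + r)/(2*r))*r**2 = r*(-1 + r)/2)
11*a(q(Q)) = 11*((1/2)*(-6)*(-1 - 6)) = 11*((1/2)*(-6)*(-7)) = 11*21 = 231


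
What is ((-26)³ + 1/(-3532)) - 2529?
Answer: -71010861/3532 ≈ -20105.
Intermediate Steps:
((-26)³ + 1/(-3532)) - 2529 = (-17576 - 1/3532) - 2529 = -62078433/3532 - 2529 = -71010861/3532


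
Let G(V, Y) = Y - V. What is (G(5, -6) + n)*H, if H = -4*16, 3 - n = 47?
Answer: 3520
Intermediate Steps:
n = -44 (n = 3 - 1*47 = 3 - 47 = -44)
H = -64
(G(5, -6) + n)*H = ((-6 - 1*5) - 44)*(-64) = ((-6 - 5) - 44)*(-64) = (-11 - 44)*(-64) = -55*(-64) = 3520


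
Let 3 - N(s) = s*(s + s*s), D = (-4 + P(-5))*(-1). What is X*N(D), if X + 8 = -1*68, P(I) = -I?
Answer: -228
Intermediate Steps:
D = -1 (D = (-4 - 1*(-5))*(-1) = (-4 + 5)*(-1) = 1*(-1) = -1)
N(s) = 3 - s*(s + s²) (N(s) = 3 - s*(s + s*s) = 3 - s*(s + s²))
X = -76 (X = -8 - 1*68 = -8 - 68 = -76)
X*N(D) = -76*(3 - 1*(-1)² - 1*(-1)³) = -76*(3 - 1*1 - 1*(-1)) = -76*(3 - 1 + 1) = -76*3 = -228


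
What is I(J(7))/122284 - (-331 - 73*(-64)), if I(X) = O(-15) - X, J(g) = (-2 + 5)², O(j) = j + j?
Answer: -530834883/122284 ≈ -4341.0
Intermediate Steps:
O(j) = 2*j
J(g) = 9 (J(g) = 3² = 9)
I(X) = -30 - X (I(X) = 2*(-15) - X = -30 - X)
I(J(7))/122284 - (-331 - 73*(-64)) = (-30 - 1*9)/122284 - (-331 - 73*(-64)) = (-30 - 9)*(1/122284) - (-331 + 4672) = -39*1/122284 - 1*4341 = -39/122284 - 4341 = -530834883/122284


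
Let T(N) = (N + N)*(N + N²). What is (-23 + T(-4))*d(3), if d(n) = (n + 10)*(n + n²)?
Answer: -18564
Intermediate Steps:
T(N) = 2*N*(N + N²) (T(N) = (2*N)*(N + N²) = 2*N*(N + N²))
d(n) = (10 + n)*(n + n²)
(-23 + T(-4))*d(3) = (-23 + 2*(-4)²*(1 - 4))*(3*(10 + 3² + 11*3)) = (-23 + 2*16*(-3))*(3*(10 + 9 + 33)) = (-23 - 96)*(3*52) = -119*156 = -18564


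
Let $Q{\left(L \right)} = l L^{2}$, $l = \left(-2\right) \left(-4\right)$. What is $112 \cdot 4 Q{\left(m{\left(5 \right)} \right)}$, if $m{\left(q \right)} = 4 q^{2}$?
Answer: $35840000$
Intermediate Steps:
$l = 8$
$Q{\left(L \right)} = 8 L^{2}$
$112 \cdot 4 Q{\left(m{\left(5 \right)} \right)} = 112 \cdot 4 \cdot 8 \left(4 \cdot 5^{2}\right)^{2} = 448 \cdot 8 \left(4 \cdot 25\right)^{2} = 448 \cdot 8 \cdot 100^{2} = 448 \cdot 8 \cdot 10000 = 448 \cdot 80000 = 35840000$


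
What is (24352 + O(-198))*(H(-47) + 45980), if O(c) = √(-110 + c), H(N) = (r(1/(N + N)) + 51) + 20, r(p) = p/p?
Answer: 1121458304 + 92104*I*√77 ≈ 1.1215e+9 + 8.0821e+5*I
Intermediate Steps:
r(p) = 1
H(N) = 72 (H(N) = (1 + 51) + 20 = 52 + 20 = 72)
(24352 + O(-198))*(H(-47) + 45980) = (24352 + √(-110 - 198))*(72 + 45980) = (24352 + √(-308))*46052 = (24352 + 2*I*√77)*46052 = 1121458304 + 92104*I*√77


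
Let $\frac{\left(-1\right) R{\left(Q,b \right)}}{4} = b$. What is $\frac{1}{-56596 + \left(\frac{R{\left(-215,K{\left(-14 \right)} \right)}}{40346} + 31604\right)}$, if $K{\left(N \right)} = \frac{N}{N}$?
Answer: $- \frac{20173}{504163618} \approx -4.0013 \cdot 10^{-5}$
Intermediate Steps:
$K{\left(N \right)} = 1$
$R{\left(Q,b \right)} = - 4 b$
$\frac{1}{-56596 + \left(\frac{R{\left(-215,K{\left(-14 \right)} \right)}}{40346} + 31604\right)} = \frac{1}{-56596 + \left(\frac{\left(-4\right) 1}{40346} + 31604\right)} = \frac{1}{-56596 + \left(\left(-4\right) \frac{1}{40346} + 31604\right)} = \frac{1}{-56596 + \left(- \frac{2}{20173} + 31604\right)} = \frac{1}{-56596 + \frac{637547490}{20173}} = \frac{1}{- \frac{504163618}{20173}} = - \frac{20173}{504163618}$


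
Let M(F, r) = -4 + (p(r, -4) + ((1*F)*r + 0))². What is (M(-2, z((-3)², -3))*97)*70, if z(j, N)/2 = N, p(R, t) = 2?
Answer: 1303680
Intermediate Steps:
z(j, N) = 2*N
M(F, r) = -4 + (2 + F*r)² (M(F, r) = -4 + (2 + ((1*F)*r + 0))² = -4 + (2 + (F*r + 0))² = -4 + (2 + F*r)²)
(M(-2, z((-3)², -3))*97)*70 = ((-4 + (2 - 4*(-3))²)*97)*70 = ((-4 + (2 - 2*(-6))²)*97)*70 = ((-4 + (2 + 12)²)*97)*70 = ((-4 + 14²)*97)*70 = ((-4 + 196)*97)*70 = (192*97)*70 = 18624*70 = 1303680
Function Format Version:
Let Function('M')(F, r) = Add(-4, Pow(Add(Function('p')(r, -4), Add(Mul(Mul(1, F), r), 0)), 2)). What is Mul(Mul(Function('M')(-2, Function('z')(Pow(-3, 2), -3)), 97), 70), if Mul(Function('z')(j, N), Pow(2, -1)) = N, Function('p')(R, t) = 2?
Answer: 1303680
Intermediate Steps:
Function('z')(j, N) = Mul(2, N)
Function('M')(F, r) = Add(-4, Pow(Add(2, Mul(F, r)), 2)) (Function('M')(F, r) = Add(-4, Pow(Add(2, Add(Mul(Mul(1, F), r), 0)), 2)) = Add(-4, Pow(Add(2, Add(Mul(F, r), 0)), 2)) = Add(-4, Pow(Add(2, Mul(F, r)), 2)))
Mul(Mul(Function('M')(-2, Function('z')(Pow(-3, 2), -3)), 97), 70) = Mul(Mul(Add(-4, Pow(Add(2, Mul(-2, Mul(2, -3))), 2)), 97), 70) = Mul(Mul(Add(-4, Pow(Add(2, Mul(-2, -6)), 2)), 97), 70) = Mul(Mul(Add(-4, Pow(Add(2, 12), 2)), 97), 70) = Mul(Mul(Add(-4, Pow(14, 2)), 97), 70) = Mul(Mul(Add(-4, 196), 97), 70) = Mul(Mul(192, 97), 70) = Mul(18624, 70) = 1303680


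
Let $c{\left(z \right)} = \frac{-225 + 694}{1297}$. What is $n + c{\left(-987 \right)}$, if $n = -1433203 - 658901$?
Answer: $- \frac{2713458419}{1297} \approx -2.0921 \cdot 10^{6}$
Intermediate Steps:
$c{\left(z \right)} = \frac{469}{1297}$ ($c{\left(z \right)} = 469 \cdot \frac{1}{1297} = \frac{469}{1297}$)
$n = -2092104$ ($n = -1433203 - 658901 = -2092104$)
$n + c{\left(-987 \right)} = -2092104 + \frac{469}{1297} = - \frac{2713458419}{1297}$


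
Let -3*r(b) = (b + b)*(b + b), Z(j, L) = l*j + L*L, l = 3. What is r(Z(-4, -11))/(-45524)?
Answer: 11881/34143 ≈ 0.34798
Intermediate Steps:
Z(j, L) = L² + 3*j (Z(j, L) = 3*j + L*L = 3*j + L² = L² + 3*j)
r(b) = -4*b²/3 (r(b) = -(b + b)*(b + b)/3 = -2*b*2*b/3 = -4*b²/3)
r(Z(-4, -11))/(-45524) = -4*((-11)² + 3*(-4))²/3/(-45524) = -4*(121 - 12)²/3*(-1/45524) = -4/3*109²*(-1/45524) = -4/3*11881*(-1/45524) = -47524/3*(-1/45524) = 11881/34143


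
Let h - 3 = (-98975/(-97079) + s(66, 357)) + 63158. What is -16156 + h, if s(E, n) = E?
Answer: 4569704584/97079 ≈ 47072.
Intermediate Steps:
h = 6138112908/97079 (h = 3 + ((-98975/(-97079) + 66) + 63158) = 3 + ((-98975*(-1/97079) + 66) + 63158) = 3 + ((98975/97079 + 66) + 63158) = 3 + (6506189/97079 + 63158) = 3 + 6137821671/97079 = 6138112908/97079 ≈ 63228.)
-16156 + h = -16156 + 6138112908/97079 = 4569704584/97079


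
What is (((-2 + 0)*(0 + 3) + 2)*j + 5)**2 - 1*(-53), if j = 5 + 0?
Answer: 278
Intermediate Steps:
j = 5
(((-2 + 0)*(0 + 3) + 2)*j + 5)**2 - 1*(-53) = (((-2 + 0)*(0 + 3) + 2)*5 + 5)**2 - 1*(-53) = ((-2*3 + 2)*5 + 5)**2 + 53 = ((-6 + 2)*5 + 5)**2 + 53 = (-4*5 + 5)**2 + 53 = (-20 + 5)**2 + 53 = (-15)**2 + 53 = 225 + 53 = 278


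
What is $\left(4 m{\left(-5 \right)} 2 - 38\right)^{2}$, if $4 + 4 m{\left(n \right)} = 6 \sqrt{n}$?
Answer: $1396 - 1104 i \sqrt{5} \approx 1396.0 - 2468.6 i$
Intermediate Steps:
$m{\left(n \right)} = -1 + \frac{3 \sqrt{n}}{2}$ ($m{\left(n \right)} = -1 + \frac{6 \sqrt{n}}{4} = -1 + \frac{3 \sqrt{n}}{2}$)
$\left(4 m{\left(-5 \right)} 2 - 38\right)^{2} = \left(4 \left(-1 + \frac{3 \sqrt{-5}}{2}\right) 2 - 38\right)^{2} = \left(4 \left(-1 + \frac{3 i \sqrt{5}}{2}\right) 2 - 38\right)^{2} = \left(\left(-4 + 6 i \sqrt{5}\right) 2 - 38\right)^{2} = \left(\left(-8 + 12 i \sqrt{5}\right) - 38\right)^{2} = \left(-46 + 12 i \sqrt{5}\right)^{2}$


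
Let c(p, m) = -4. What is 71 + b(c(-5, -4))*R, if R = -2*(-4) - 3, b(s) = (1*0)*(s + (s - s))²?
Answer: 71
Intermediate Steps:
b(s) = 0 (b(s) = 0*(s + 0)² = 0*s² = 0)
R = 5 (R = 8 - 3 = 5)
71 + b(c(-5, -4))*R = 71 + 0*5 = 71 + 0 = 71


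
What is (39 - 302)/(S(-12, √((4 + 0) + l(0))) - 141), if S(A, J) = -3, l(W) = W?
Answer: 263/144 ≈ 1.8264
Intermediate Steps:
(39 - 302)/(S(-12, √((4 + 0) + l(0))) - 141) = (39 - 302)/(-3 - 141) = -263/(-144) = -263*(-1/144) = 263/144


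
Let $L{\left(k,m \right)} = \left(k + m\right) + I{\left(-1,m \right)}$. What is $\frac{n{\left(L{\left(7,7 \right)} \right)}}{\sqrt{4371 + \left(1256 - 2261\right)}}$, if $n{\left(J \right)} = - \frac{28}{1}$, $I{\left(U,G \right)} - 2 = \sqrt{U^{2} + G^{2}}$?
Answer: $- \frac{14 \sqrt{374}}{561} \approx -0.48261$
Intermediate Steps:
$I{\left(U,G \right)} = 2 + \sqrt{G^{2} + U^{2}}$ ($I{\left(U,G \right)} = 2 + \sqrt{U^{2} + G^{2}} = 2 + \sqrt{G^{2} + U^{2}}$)
$L{\left(k,m \right)} = 2 + k + m + \sqrt{1 + m^{2}}$ ($L{\left(k,m \right)} = \left(k + m\right) + \left(2 + \sqrt{m^{2} + \left(-1\right)^{2}}\right) = \left(k + m\right) + \left(2 + \sqrt{m^{2} + 1}\right) = \left(k + m\right) + \left(2 + \sqrt{1 + m^{2}}\right) = 2 + k + m + \sqrt{1 + m^{2}}$)
$n{\left(J \right)} = -28$ ($n{\left(J \right)} = \left(-28\right) 1 = -28$)
$\frac{n{\left(L{\left(7,7 \right)} \right)}}{\sqrt{4371 + \left(1256 - 2261\right)}} = - \frac{28}{\sqrt{4371 + \left(1256 - 2261\right)}} = - \frac{28}{\sqrt{4371 - 1005}} = - \frac{28}{\sqrt{3366}} = - \frac{28}{3 \sqrt{374}} = - 28 \frac{\sqrt{374}}{1122} = - \frac{14 \sqrt{374}}{561}$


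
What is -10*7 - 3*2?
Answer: -76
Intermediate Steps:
-10*7 - 3*2 = -70 - 6 = -76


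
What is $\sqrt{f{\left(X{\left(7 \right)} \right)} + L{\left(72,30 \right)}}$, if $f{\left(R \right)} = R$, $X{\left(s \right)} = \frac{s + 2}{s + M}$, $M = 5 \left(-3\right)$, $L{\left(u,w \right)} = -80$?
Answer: $\frac{i \sqrt{1298}}{4} \approx 9.0069 i$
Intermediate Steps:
$M = -15$
$X{\left(s \right)} = \frac{2 + s}{-15 + s}$ ($X{\left(s \right)} = \frac{s + 2}{s - 15} = \frac{2 + s}{-15 + s}$)
$\sqrt{f{\left(X{\left(7 \right)} \right)} + L{\left(72,30 \right)}} = \sqrt{\frac{2 + 7}{-15 + 7} - 80} = \sqrt{\frac{1}{-8} \cdot 9 - 80} = \sqrt{\left(- \frac{1}{8}\right) 9 - 80} = \sqrt{- \frac{9}{8} - 80} = \sqrt{- \frac{649}{8}} = \frac{i \sqrt{1298}}{4}$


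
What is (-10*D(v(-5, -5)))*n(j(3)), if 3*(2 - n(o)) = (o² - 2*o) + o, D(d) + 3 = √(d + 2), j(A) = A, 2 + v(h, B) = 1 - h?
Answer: 0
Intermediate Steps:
v(h, B) = -1 - h (v(h, B) = -2 + (1 - h) = -1 - h)
D(d) = -3 + √(2 + d) (D(d) = -3 + √(d + 2) = -3 + √(2 + d))
n(o) = 2 - o²/3 + o/3 (n(o) = 2 - ((o² - 2*o) + o)/3 = 2 - (o² - o)/3 = 2 + (-o²/3 + o/3) = 2 - o²/3 + o/3)
(-10*D(v(-5, -5)))*n(j(3)) = (-10*(-3 + √(2 + (-1 - 1*(-5)))))*(2 - ⅓*3² + (⅓)*3) = (-10*(-3 + √(2 + (-1 + 5))))*(2 - ⅓*9 + 1) = (-10*(-3 + √(2 + 4)))*(2 - 3 + 1) = -10*(-3 + √6)*0 = (30 - 10*√6)*0 = 0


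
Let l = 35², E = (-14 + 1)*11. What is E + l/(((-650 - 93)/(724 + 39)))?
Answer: -1040924/743 ≈ -1401.0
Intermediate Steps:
E = -143 (E = -13*11 = -143)
l = 1225
E + l/(((-650 - 93)/(724 + 39))) = -143 + 1225/((-650 - 93)/(724 + 39)) = -143 + 1225/(-743/763) = -143 - 763/743*1225 = -143 - 934675/743 = -1040924/743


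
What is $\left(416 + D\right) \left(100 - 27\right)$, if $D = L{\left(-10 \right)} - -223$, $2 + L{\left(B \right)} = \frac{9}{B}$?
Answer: $\frac{464353}{10} \approx 46435.0$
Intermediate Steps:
$L{\left(B \right)} = -2 + \frac{9}{B}$
$D = \frac{2201}{10}$ ($D = \left(-2 + \frac{9}{-10}\right) - -223 = \left(-2 + 9 \left(- \frac{1}{10}\right)\right) + 223 = \left(-2 - \frac{9}{10}\right) + 223 = - \frac{29}{10} + 223 = \frac{2201}{10} \approx 220.1$)
$\left(416 + D\right) \left(100 - 27\right) = \left(416 + \frac{2201}{10}\right) \left(100 - 27\right) = \frac{6361}{10} \cdot 73 = \frac{464353}{10}$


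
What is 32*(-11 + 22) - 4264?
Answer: -3912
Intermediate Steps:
32*(-11 + 22) - 4264 = 32*11 - 4264 = 352 - 4264 = -3912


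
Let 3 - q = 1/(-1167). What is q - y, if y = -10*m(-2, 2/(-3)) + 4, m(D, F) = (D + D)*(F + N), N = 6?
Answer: -250126/1167 ≈ -214.33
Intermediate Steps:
m(D, F) = 2*D*(6 + F) (m(D, F) = (D + D)*(F + 6) = (2*D)*(6 + F) = 2*D*(6 + F))
q = 3502/1167 (q = 3 - 1/(-1167) = 3 - 1*(-1/1167) = 3 + 1/1167 = 3502/1167 ≈ 3.0009)
y = 652/3 (y = -20*(-2)*(6 + 2/(-3)) + 4 = -20*(-2)*(6 + 2*(-⅓)) + 4 = -20*(-2)*(6 - ⅔) + 4 = -20*(-2)*16/3 + 4 = -10*(-64/3) + 4 = 640/3 + 4 = 652/3 ≈ 217.33)
q - y = 3502/1167 - 1*652/3 = 3502/1167 - 652/3 = -250126/1167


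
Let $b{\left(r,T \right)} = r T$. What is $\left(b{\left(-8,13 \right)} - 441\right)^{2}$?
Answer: $297025$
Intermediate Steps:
$b{\left(r,T \right)} = T r$
$\left(b{\left(-8,13 \right)} - 441\right)^{2} = \left(13 \left(-8\right) - 441\right)^{2} = \left(-104 - 441\right)^{2} = \left(-545\right)^{2} = 297025$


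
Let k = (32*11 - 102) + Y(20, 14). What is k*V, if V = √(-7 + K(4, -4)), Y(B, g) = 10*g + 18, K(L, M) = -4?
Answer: 408*I*√11 ≈ 1353.2*I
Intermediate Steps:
Y(B, g) = 18 + 10*g
V = I*√11 (V = √(-7 - 4) = √(-11) = I*√11 ≈ 3.3166*I)
k = 408 (k = (32*11 - 102) + (18 + 10*14) = (352 - 102) + (18 + 140) = 250 + 158 = 408)
k*V = 408*(I*√11) = 408*I*√11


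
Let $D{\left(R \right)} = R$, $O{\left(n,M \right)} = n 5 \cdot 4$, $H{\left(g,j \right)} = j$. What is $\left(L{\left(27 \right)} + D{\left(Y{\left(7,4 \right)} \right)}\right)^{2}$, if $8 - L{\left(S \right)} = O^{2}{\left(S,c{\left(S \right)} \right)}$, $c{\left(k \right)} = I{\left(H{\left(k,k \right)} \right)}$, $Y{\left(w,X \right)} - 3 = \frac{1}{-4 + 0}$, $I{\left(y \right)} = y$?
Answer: $\frac{1360388651449}{16} \approx 8.5024 \cdot 10^{10}$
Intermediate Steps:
$Y{\left(w,X \right)} = \frac{11}{4}$ ($Y{\left(w,X \right)} = 3 + \frac{1}{-4 + 0} = 3 + \frac{1}{-4} = 3 - \frac{1}{4} = \frac{11}{4}$)
$c{\left(k \right)} = k$
$O{\left(n,M \right)} = 20 n$ ($O{\left(n,M \right)} = 5 n 4 = 20 n$)
$L{\left(S \right)} = 8 - 400 S^{2}$ ($L{\left(S \right)} = 8 - \left(20 S\right)^{2} = 8 - 400 S^{2}$)
$\left(L{\left(27 \right)} + D{\left(Y{\left(7,4 \right)} \right)}\right)^{2} = \left(\left(8 - 400 \cdot 27^{2}\right) + \frac{11}{4}\right)^{2} = \left(\left(8 - 291600\right) + \frac{11}{4}\right)^{2} = \left(-291592 + \frac{11}{4}\right)^{2} = \left(- \frac{1166357}{4}\right)^{2} = \frac{1360388651449}{16}$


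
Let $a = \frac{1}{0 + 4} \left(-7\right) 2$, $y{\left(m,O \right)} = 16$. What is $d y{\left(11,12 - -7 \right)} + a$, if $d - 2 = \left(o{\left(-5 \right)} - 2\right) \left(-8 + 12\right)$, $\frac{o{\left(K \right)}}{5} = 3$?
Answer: $\frac{1721}{2} \approx 860.5$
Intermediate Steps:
$o{\left(K \right)} = 15$ ($o{\left(K \right)} = 5 \cdot 3 = 15$)
$d = 54$ ($d = 2 + \left(15 - 2\right) \left(-8 + 12\right) = 2 + 13 \cdot 4 = 2 + 52 = 54$)
$a = - \frac{7}{2}$ ($a = \frac{1}{4} \left(-7\right) 2 = \left(- \frac{7}{4}\right) 2 = - \frac{7}{2} \approx -3.5$)
$d y{\left(11,12 - -7 \right)} + a = 54 \cdot 16 - \frac{7}{2} = 864 - \frac{7}{2} = \frac{1721}{2}$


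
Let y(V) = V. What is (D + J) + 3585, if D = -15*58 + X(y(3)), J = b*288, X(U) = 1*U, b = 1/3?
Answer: 2814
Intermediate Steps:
b = ⅓ ≈ 0.33333
X(U) = U
J = 96 (J = (⅓)*288 = 96)
D = -867 (D = -15*58 + 3 = -870 + 3 = -867)
(D + J) + 3585 = (-867 + 96) + 3585 = -771 + 3585 = 2814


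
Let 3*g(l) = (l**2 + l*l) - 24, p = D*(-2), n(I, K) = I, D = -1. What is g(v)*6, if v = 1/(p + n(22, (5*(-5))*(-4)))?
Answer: -6911/144 ≈ -47.993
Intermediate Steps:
p = 2 (p = -1*(-2) = 2)
v = 1/24 (v = 1/(2 + 22) = 1/24 ≈ 0.041667)
g(l) = -8 + 2*l**2/3 (g(l) = ((l**2 + l*l) - 24)/3 = ((l**2 + l**2) - 24)/3 = (2*l**2 - 24)/3 = (-24 + 2*l**2)/3 = -8 + 2*l**2/3)
g(v)*6 = (-8 + 2*(1/24)**2/3)*6 = (-8 + (2/3)*(1/576))*6 = (-8 + 1/864)*6 = -6911/864*6 = -6911/144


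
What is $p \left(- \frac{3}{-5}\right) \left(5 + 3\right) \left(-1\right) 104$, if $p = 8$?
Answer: $- \frac{19968}{5} \approx -3993.6$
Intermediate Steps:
$p \left(- \frac{3}{-5}\right) \left(5 + 3\right) \left(-1\right) 104 = 8 \left(- \frac{3}{-5}\right) \left(5 + 3\right) \left(-1\right) 104 = 8 \left(\left(-3\right) \left(- \frac{1}{5}\right)\right) 8 \left(-1\right) 104 = 8 \cdot \frac{3}{5} \left(-8\right) 104 = \frac{24}{5} \left(-8\right) 104 = \left(- \frac{192}{5}\right) 104 = - \frac{19968}{5}$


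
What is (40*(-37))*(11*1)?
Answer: -16280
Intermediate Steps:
(40*(-37))*(11*1) = -1480*11 = -16280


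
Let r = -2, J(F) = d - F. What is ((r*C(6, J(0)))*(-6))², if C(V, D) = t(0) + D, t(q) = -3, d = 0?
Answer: 1296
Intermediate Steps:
J(F) = -F (J(F) = 0 - F = -F)
C(V, D) = -3 + D
((r*C(6, J(0)))*(-6))² = (-2*(-3 - 1*0)*(-6))² = (-2*(-3 + 0)*(-6))² = (-2*(-3)*(-6))² = (6*(-6))² = (-36)² = 1296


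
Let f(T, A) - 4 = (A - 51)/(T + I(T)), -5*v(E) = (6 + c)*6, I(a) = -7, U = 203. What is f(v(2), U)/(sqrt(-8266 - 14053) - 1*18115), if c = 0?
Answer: 2155685/5825115906 + 119*I*sqrt(22319)/5825115906 ≈ 0.00037007 + 3.052e-6*I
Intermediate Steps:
v(E) = -36/5 (v(E) = -(6 + 0)*6/5 = -6*6/5 = -1/5*36 = -36/5)
f(T, A) = 4 + (-51 + A)/(-7 + T) (f(T, A) = 4 + (A - 51)/(T - 7) = 4 + (-51 + A)/(-7 + T))
f(v(2), U)/(sqrt(-8266 - 14053) - 1*18115) = ((-79 + 203 + 4*(-36/5))/(-7 - 36/5))/(sqrt(-8266 - 14053) - 1*18115) = ((-79 + 203 - 144/5)/(-71/5))/(sqrt(-22319) - 18115) = (-5/71*476/5)/(I*sqrt(22319) - 18115) = -476/(71*(-18115 + I*sqrt(22319)))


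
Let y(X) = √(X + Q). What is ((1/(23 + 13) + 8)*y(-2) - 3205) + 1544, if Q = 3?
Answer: -59507/36 ≈ -1653.0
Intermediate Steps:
y(X) = √(3 + X) (y(X) = √(X + 3) = √(3 + X))
((1/(23 + 13) + 8)*y(-2) - 3205) + 1544 = ((1/(23 + 13) + 8)*√(3 - 2) - 3205) + 1544 = ((1/36 + 8)*√1 - 3205) + 1544 = ((1/36 + 8)*1 - 3205) + 1544 = ((289/36)*1 - 3205) + 1544 = (289/36 - 3205) + 1544 = -115091/36 + 1544 = -59507/36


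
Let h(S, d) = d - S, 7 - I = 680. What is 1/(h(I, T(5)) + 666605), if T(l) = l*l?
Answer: 1/667303 ≈ 1.4986e-6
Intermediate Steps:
I = -673 (I = 7 - 1*680 = 7 - 680 = -673)
T(l) = l²
1/(h(I, T(5)) + 666605) = 1/((5² - 1*(-673)) + 666605) = 1/((25 + 673) + 666605) = 1/(698 + 666605) = 1/667303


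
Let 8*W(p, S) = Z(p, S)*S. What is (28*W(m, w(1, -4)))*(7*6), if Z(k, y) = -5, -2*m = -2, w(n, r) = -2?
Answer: 1470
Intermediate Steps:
m = 1 (m = -1/2*(-2) = 1)
W(p, S) = -5*S/8 (W(p, S) = (-5*S)/8 = -5*S/8)
(28*W(m, w(1, -4)))*(7*6) = (28*(-5/8*(-2)))*(7*6) = (28*(5/4))*42 = 35*42 = 1470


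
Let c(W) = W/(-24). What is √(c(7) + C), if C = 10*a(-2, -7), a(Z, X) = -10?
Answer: I*√14442/12 ≈ 10.015*I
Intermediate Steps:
C = -100 (C = 10*(-10) = -100)
c(W) = -W/24 (c(W) = W*(-1/24) = -W/24)
√(c(7) + C) = √(-1/24*7 - 100) = √(-7/24 - 100) = √(-2407/24) = I*√14442/12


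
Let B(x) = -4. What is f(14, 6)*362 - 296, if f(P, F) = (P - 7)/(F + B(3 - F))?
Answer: 971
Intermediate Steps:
f(P, F) = (-7 + P)/(-4 + F) (f(P, F) = (P - 7)/(F - 4) = (-7 + P)/(-4 + F))
f(14, 6)*362 - 296 = ((-7 + 14)/(-4 + 6))*362 - 296 = (7/2)*362 - 296 = 1267 - 296 = 971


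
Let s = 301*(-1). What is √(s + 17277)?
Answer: 4*√1061 ≈ 130.29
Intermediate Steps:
s = -301
√(s + 17277) = √(-301 + 17277) = √16976 = 4*√1061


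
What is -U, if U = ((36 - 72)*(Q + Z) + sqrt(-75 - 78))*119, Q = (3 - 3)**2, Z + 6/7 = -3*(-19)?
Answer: 240516 - 357*I*sqrt(17) ≈ 2.4052e+5 - 1471.9*I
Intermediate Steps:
Z = 393/7 (Z = -6/7 - 3*(-19) = -6/7 + 57 = 393/7 ≈ 56.143)
Q = 0 (Q = 0**2 = 0)
U = -240516 + 357*I*sqrt(17) (U = ((36 - 72)*(0 + 393/7) + sqrt(-75 - 78))*119 = (-36*393/7 + sqrt(-153))*119 = (-14148/7 + 3*I*sqrt(17))*119 = -240516 + 357*I*sqrt(17) ≈ -2.4052e+5 + 1471.9*I)
-U = -(-240516 + 357*I*sqrt(17)) = 240516 - 357*I*sqrt(17)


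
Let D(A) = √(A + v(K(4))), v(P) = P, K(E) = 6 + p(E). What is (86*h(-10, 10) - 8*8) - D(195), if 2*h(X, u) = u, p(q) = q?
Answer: 366 - √205 ≈ 351.68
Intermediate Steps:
h(X, u) = u/2
K(E) = 6 + E
D(A) = √(10 + A) (D(A) = √(A + (6 + 4)) = √(A + 10) = √(10 + A))
(86*h(-10, 10) - 8*8) - D(195) = (86*((½)*10) - 8*8) - √(10 + 195) = (86*5 - 64) - √205 = (430 - 64) - √205 = 366 - √205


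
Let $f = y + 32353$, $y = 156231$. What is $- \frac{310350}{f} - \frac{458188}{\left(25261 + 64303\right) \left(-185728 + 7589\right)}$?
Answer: $- \frac{618937327540351}{376103476227908} \approx -1.6457$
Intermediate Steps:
$f = 188584$ ($f = 156231 + 32353 = 188584$)
$- \frac{310350}{f} - \frac{458188}{\left(25261 + 64303\right) \left(-185728 + 7589\right)} = - \frac{310350}{188584} - \frac{458188}{\left(25261 + 64303\right) \left(-185728 + 7589\right)} = \left(-310350\right) \frac{1}{188584} - \frac{458188}{89564 \left(-178139\right)} = - \frac{155175}{94292} - \frac{458188}{-15954841396} = - \frac{155175}{94292} - - \frac{114547}{3988710349} = - \frac{155175}{94292} + \frac{114547}{3988710349} = - \frac{618937327540351}{376103476227908}$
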